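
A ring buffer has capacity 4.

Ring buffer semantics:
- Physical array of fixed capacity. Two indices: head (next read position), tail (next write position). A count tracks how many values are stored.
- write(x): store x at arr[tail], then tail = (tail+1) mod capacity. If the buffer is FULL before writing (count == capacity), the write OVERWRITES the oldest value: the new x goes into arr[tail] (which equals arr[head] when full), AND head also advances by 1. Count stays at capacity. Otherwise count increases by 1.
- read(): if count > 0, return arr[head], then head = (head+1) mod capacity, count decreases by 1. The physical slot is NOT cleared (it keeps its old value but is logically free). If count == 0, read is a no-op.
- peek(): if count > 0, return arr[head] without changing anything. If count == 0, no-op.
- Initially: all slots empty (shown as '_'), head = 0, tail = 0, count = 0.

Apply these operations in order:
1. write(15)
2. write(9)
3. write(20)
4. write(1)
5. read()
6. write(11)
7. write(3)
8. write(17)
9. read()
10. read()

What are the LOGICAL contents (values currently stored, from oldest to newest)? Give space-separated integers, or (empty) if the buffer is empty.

Answer: 3 17

Derivation:
After op 1 (write(15)): arr=[15 _ _ _] head=0 tail=1 count=1
After op 2 (write(9)): arr=[15 9 _ _] head=0 tail=2 count=2
After op 3 (write(20)): arr=[15 9 20 _] head=0 tail=3 count=3
After op 4 (write(1)): arr=[15 9 20 1] head=0 tail=0 count=4
After op 5 (read()): arr=[15 9 20 1] head=1 tail=0 count=3
After op 6 (write(11)): arr=[11 9 20 1] head=1 tail=1 count=4
After op 7 (write(3)): arr=[11 3 20 1] head=2 tail=2 count=4
After op 8 (write(17)): arr=[11 3 17 1] head=3 tail=3 count=4
After op 9 (read()): arr=[11 3 17 1] head=0 tail=3 count=3
After op 10 (read()): arr=[11 3 17 1] head=1 tail=3 count=2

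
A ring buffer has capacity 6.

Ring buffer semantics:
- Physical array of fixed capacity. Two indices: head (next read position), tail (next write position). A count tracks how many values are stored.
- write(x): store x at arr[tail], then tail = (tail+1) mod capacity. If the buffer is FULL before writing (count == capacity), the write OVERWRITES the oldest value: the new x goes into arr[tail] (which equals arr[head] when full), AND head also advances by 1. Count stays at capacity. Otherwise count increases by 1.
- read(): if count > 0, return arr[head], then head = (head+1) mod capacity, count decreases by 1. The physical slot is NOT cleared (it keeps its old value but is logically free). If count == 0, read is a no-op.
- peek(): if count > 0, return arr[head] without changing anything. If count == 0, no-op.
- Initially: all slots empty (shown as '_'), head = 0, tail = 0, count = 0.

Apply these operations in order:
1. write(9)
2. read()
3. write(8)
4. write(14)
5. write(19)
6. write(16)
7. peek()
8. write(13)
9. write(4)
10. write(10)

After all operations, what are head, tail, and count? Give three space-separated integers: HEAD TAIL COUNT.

After op 1 (write(9)): arr=[9 _ _ _ _ _] head=0 tail=1 count=1
After op 2 (read()): arr=[9 _ _ _ _ _] head=1 tail=1 count=0
After op 3 (write(8)): arr=[9 8 _ _ _ _] head=1 tail=2 count=1
After op 4 (write(14)): arr=[9 8 14 _ _ _] head=1 tail=3 count=2
After op 5 (write(19)): arr=[9 8 14 19 _ _] head=1 tail=4 count=3
After op 6 (write(16)): arr=[9 8 14 19 16 _] head=1 tail=5 count=4
After op 7 (peek()): arr=[9 8 14 19 16 _] head=1 tail=5 count=4
After op 8 (write(13)): arr=[9 8 14 19 16 13] head=1 tail=0 count=5
After op 9 (write(4)): arr=[4 8 14 19 16 13] head=1 tail=1 count=6
After op 10 (write(10)): arr=[4 10 14 19 16 13] head=2 tail=2 count=6

Answer: 2 2 6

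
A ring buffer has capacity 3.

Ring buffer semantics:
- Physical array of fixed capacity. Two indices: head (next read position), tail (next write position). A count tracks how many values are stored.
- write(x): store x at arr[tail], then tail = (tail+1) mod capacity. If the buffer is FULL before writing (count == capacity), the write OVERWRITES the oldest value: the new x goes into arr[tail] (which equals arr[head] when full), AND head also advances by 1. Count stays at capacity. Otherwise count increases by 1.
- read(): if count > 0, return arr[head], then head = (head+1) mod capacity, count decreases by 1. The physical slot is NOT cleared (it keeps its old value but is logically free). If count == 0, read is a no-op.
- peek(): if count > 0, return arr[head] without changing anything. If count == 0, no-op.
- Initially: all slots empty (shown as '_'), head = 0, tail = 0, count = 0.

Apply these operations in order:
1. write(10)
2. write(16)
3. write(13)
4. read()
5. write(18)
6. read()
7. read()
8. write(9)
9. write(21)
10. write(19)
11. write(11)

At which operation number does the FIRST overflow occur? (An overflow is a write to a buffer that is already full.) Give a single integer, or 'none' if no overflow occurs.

Answer: 10

Derivation:
After op 1 (write(10)): arr=[10 _ _] head=0 tail=1 count=1
After op 2 (write(16)): arr=[10 16 _] head=0 tail=2 count=2
After op 3 (write(13)): arr=[10 16 13] head=0 tail=0 count=3
After op 4 (read()): arr=[10 16 13] head=1 tail=0 count=2
After op 5 (write(18)): arr=[18 16 13] head=1 tail=1 count=3
After op 6 (read()): arr=[18 16 13] head=2 tail=1 count=2
After op 7 (read()): arr=[18 16 13] head=0 tail=1 count=1
After op 8 (write(9)): arr=[18 9 13] head=0 tail=2 count=2
After op 9 (write(21)): arr=[18 9 21] head=0 tail=0 count=3
After op 10 (write(19)): arr=[19 9 21] head=1 tail=1 count=3
After op 11 (write(11)): arr=[19 11 21] head=2 tail=2 count=3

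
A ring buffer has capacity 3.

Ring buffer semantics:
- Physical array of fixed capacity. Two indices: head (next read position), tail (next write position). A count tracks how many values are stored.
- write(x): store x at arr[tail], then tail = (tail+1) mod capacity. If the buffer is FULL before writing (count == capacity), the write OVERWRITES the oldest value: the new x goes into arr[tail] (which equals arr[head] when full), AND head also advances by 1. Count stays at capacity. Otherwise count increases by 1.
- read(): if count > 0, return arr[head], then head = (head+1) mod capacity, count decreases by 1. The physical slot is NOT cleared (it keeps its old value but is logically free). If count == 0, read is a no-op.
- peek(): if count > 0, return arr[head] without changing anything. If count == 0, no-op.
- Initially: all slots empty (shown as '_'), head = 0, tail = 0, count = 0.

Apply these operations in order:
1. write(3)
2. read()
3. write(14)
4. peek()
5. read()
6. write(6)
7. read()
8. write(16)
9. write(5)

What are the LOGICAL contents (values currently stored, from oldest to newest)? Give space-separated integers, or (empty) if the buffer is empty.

Answer: 16 5

Derivation:
After op 1 (write(3)): arr=[3 _ _] head=0 tail=1 count=1
After op 2 (read()): arr=[3 _ _] head=1 tail=1 count=0
After op 3 (write(14)): arr=[3 14 _] head=1 tail=2 count=1
After op 4 (peek()): arr=[3 14 _] head=1 tail=2 count=1
After op 5 (read()): arr=[3 14 _] head=2 tail=2 count=0
After op 6 (write(6)): arr=[3 14 6] head=2 tail=0 count=1
After op 7 (read()): arr=[3 14 6] head=0 tail=0 count=0
After op 8 (write(16)): arr=[16 14 6] head=0 tail=1 count=1
After op 9 (write(5)): arr=[16 5 6] head=0 tail=2 count=2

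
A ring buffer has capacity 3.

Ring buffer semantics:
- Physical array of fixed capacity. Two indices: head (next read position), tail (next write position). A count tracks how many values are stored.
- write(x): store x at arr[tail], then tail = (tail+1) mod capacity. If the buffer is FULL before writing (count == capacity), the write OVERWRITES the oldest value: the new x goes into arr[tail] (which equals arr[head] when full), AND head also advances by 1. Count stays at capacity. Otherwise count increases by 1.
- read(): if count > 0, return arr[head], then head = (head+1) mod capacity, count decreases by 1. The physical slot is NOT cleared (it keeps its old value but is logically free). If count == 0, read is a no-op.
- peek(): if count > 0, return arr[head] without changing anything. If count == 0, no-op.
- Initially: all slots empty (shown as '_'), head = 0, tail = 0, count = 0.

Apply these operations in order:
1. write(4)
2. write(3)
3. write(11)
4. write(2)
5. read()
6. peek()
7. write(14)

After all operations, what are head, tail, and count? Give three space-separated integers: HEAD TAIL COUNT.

Answer: 2 2 3

Derivation:
After op 1 (write(4)): arr=[4 _ _] head=0 tail=1 count=1
After op 2 (write(3)): arr=[4 3 _] head=0 tail=2 count=2
After op 3 (write(11)): arr=[4 3 11] head=0 tail=0 count=3
After op 4 (write(2)): arr=[2 3 11] head=1 tail=1 count=3
After op 5 (read()): arr=[2 3 11] head=2 tail=1 count=2
After op 6 (peek()): arr=[2 3 11] head=2 tail=1 count=2
After op 7 (write(14)): arr=[2 14 11] head=2 tail=2 count=3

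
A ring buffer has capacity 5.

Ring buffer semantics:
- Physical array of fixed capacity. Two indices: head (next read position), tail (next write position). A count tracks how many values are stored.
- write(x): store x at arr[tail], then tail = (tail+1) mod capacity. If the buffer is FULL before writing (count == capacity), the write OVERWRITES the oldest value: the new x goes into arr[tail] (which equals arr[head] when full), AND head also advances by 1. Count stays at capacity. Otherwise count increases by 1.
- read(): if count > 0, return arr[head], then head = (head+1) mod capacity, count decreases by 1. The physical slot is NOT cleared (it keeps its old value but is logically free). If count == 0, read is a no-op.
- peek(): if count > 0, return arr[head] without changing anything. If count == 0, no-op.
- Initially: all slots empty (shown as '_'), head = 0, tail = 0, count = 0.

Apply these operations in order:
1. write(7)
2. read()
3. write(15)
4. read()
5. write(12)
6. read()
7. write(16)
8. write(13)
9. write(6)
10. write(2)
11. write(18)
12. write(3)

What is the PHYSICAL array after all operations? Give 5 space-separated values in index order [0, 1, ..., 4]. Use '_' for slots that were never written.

Answer: 6 2 18 3 13

Derivation:
After op 1 (write(7)): arr=[7 _ _ _ _] head=0 tail=1 count=1
After op 2 (read()): arr=[7 _ _ _ _] head=1 tail=1 count=0
After op 3 (write(15)): arr=[7 15 _ _ _] head=1 tail=2 count=1
After op 4 (read()): arr=[7 15 _ _ _] head=2 tail=2 count=0
After op 5 (write(12)): arr=[7 15 12 _ _] head=2 tail=3 count=1
After op 6 (read()): arr=[7 15 12 _ _] head=3 tail=3 count=0
After op 7 (write(16)): arr=[7 15 12 16 _] head=3 tail=4 count=1
After op 8 (write(13)): arr=[7 15 12 16 13] head=3 tail=0 count=2
After op 9 (write(6)): arr=[6 15 12 16 13] head=3 tail=1 count=3
After op 10 (write(2)): arr=[6 2 12 16 13] head=3 tail=2 count=4
After op 11 (write(18)): arr=[6 2 18 16 13] head=3 tail=3 count=5
After op 12 (write(3)): arr=[6 2 18 3 13] head=4 tail=4 count=5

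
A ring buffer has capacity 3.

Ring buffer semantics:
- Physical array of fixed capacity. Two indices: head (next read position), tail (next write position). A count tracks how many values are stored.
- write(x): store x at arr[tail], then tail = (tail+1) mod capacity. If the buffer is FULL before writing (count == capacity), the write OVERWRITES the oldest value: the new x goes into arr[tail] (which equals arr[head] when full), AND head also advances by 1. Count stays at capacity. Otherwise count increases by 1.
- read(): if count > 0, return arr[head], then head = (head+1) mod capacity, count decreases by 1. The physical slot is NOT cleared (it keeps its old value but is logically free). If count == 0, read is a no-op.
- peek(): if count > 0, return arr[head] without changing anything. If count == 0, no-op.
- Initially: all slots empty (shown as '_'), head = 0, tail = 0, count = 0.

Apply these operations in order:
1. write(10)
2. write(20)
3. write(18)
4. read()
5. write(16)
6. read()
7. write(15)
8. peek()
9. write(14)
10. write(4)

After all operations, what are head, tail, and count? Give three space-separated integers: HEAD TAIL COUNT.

After op 1 (write(10)): arr=[10 _ _] head=0 tail=1 count=1
After op 2 (write(20)): arr=[10 20 _] head=0 tail=2 count=2
After op 3 (write(18)): arr=[10 20 18] head=0 tail=0 count=3
After op 4 (read()): arr=[10 20 18] head=1 tail=0 count=2
After op 5 (write(16)): arr=[16 20 18] head=1 tail=1 count=3
After op 6 (read()): arr=[16 20 18] head=2 tail=1 count=2
After op 7 (write(15)): arr=[16 15 18] head=2 tail=2 count=3
After op 8 (peek()): arr=[16 15 18] head=2 tail=2 count=3
After op 9 (write(14)): arr=[16 15 14] head=0 tail=0 count=3
After op 10 (write(4)): arr=[4 15 14] head=1 tail=1 count=3

Answer: 1 1 3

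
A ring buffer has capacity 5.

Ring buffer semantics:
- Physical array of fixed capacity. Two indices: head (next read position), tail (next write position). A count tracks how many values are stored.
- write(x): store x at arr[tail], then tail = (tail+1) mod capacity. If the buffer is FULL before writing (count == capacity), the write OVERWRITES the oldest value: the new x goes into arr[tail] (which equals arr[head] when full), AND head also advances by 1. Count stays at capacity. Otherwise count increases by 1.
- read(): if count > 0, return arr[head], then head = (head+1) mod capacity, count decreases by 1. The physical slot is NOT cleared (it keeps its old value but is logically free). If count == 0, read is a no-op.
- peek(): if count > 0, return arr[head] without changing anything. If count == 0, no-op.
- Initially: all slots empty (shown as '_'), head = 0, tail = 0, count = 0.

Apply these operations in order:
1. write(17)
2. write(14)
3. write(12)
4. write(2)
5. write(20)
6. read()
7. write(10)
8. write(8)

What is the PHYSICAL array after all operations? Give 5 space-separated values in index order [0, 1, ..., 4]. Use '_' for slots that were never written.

Answer: 10 8 12 2 20

Derivation:
After op 1 (write(17)): arr=[17 _ _ _ _] head=0 tail=1 count=1
After op 2 (write(14)): arr=[17 14 _ _ _] head=0 tail=2 count=2
After op 3 (write(12)): arr=[17 14 12 _ _] head=0 tail=3 count=3
After op 4 (write(2)): arr=[17 14 12 2 _] head=0 tail=4 count=4
After op 5 (write(20)): arr=[17 14 12 2 20] head=0 tail=0 count=5
After op 6 (read()): arr=[17 14 12 2 20] head=1 tail=0 count=4
After op 7 (write(10)): arr=[10 14 12 2 20] head=1 tail=1 count=5
After op 8 (write(8)): arr=[10 8 12 2 20] head=2 tail=2 count=5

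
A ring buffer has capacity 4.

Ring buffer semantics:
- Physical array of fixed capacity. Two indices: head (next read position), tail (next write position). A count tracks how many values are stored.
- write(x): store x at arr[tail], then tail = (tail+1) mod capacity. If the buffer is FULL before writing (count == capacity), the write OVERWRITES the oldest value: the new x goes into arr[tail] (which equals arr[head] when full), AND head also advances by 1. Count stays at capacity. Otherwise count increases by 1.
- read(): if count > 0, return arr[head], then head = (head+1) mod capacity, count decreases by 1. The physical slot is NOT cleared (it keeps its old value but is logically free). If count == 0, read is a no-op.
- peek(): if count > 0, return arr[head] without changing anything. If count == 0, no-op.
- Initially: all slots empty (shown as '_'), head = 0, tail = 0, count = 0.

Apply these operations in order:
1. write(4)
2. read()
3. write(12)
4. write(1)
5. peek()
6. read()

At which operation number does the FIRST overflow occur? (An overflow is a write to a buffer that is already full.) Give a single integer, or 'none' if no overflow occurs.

After op 1 (write(4)): arr=[4 _ _ _] head=0 tail=1 count=1
After op 2 (read()): arr=[4 _ _ _] head=1 tail=1 count=0
After op 3 (write(12)): arr=[4 12 _ _] head=1 tail=2 count=1
After op 4 (write(1)): arr=[4 12 1 _] head=1 tail=3 count=2
After op 5 (peek()): arr=[4 12 1 _] head=1 tail=3 count=2
After op 6 (read()): arr=[4 12 1 _] head=2 tail=3 count=1

Answer: none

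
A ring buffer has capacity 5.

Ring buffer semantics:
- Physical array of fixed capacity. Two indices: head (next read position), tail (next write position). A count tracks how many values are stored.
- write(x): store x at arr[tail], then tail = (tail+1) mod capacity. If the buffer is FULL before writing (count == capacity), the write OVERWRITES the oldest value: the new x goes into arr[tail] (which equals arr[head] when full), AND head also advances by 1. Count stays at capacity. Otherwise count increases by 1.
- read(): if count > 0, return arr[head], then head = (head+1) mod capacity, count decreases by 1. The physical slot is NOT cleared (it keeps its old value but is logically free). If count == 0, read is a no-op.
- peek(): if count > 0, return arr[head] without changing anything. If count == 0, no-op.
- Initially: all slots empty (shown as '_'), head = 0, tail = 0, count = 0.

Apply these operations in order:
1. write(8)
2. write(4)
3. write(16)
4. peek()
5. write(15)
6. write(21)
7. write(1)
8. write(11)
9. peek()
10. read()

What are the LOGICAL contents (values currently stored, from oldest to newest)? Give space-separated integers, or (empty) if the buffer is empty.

After op 1 (write(8)): arr=[8 _ _ _ _] head=0 tail=1 count=1
After op 2 (write(4)): arr=[8 4 _ _ _] head=0 tail=2 count=2
After op 3 (write(16)): arr=[8 4 16 _ _] head=0 tail=3 count=3
After op 4 (peek()): arr=[8 4 16 _ _] head=0 tail=3 count=3
After op 5 (write(15)): arr=[8 4 16 15 _] head=0 tail=4 count=4
After op 6 (write(21)): arr=[8 4 16 15 21] head=0 tail=0 count=5
After op 7 (write(1)): arr=[1 4 16 15 21] head=1 tail=1 count=5
After op 8 (write(11)): arr=[1 11 16 15 21] head=2 tail=2 count=5
After op 9 (peek()): arr=[1 11 16 15 21] head=2 tail=2 count=5
After op 10 (read()): arr=[1 11 16 15 21] head=3 tail=2 count=4

Answer: 15 21 1 11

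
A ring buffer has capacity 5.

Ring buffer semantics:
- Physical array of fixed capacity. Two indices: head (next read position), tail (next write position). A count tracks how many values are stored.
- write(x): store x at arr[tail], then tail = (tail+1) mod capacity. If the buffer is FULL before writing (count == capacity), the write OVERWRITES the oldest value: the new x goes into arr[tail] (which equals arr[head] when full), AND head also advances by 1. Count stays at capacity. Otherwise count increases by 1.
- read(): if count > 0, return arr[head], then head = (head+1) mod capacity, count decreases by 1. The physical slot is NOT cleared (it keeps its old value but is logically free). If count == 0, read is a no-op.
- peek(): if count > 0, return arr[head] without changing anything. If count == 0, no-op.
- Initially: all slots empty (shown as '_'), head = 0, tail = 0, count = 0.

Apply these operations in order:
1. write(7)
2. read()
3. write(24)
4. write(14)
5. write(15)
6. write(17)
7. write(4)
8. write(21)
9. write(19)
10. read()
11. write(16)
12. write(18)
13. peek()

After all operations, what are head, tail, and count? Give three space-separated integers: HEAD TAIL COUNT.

Answer: 0 0 5

Derivation:
After op 1 (write(7)): arr=[7 _ _ _ _] head=0 tail=1 count=1
After op 2 (read()): arr=[7 _ _ _ _] head=1 tail=1 count=0
After op 3 (write(24)): arr=[7 24 _ _ _] head=1 tail=2 count=1
After op 4 (write(14)): arr=[7 24 14 _ _] head=1 tail=3 count=2
After op 5 (write(15)): arr=[7 24 14 15 _] head=1 tail=4 count=3
After op 6 (write(17)): arr=[7 24 14 15 17] head=1 tail=0 count=4
After op 7 (write(4)): arr=[4 24 14 15 17] head=1 tail=1 count=5
After op 8 (write(21)): arr=[4 21 14 15 17] head=2 tail=2 count=5
After op 9 (write(19)): arr=[4 21 19 15 17] head=3 tail=3 count=5
After op 10 (read()): arr=[4 21 19 15 17] head=4 tail=3 count=4
After op 11 (write(16)): arr=[4 21 19 16 17] head=4 tail=4 count=5
After op 12 (write(18)): arr=[4 21 19 16 18] head=0 tail=0 count=5
After op 13 (peek()): arr=[4 21 19 16 18] head=0 tail=0 count=5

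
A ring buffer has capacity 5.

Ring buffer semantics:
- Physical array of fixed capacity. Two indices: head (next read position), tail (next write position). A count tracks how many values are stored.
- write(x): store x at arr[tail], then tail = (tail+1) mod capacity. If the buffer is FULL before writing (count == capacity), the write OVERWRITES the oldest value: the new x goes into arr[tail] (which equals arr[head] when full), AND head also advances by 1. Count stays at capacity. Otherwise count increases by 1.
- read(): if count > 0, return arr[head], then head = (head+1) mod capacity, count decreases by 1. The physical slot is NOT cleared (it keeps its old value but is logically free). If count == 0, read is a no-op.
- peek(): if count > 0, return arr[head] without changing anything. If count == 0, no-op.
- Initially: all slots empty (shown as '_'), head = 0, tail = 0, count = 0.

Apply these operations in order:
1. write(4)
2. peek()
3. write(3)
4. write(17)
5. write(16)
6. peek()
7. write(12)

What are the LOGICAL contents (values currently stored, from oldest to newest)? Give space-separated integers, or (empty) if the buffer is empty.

After op 1 (write(4)): arr=[4 _ _ _ _] head=0 tail=1 count=1
After op 2 (peek()): arr=[4 _ _ _ _] head=0 tail=1 count=1
After op 3 (write(3)): arr=[4 3 _ _ _] head=0 tail=2 count=2
After op 4 (write(17)): arr=[4 3 17 _ _] head=0 tail=3 count=3
After op 5 (write(16)): arr=[4 3 17 16 _] head=0 tail=4 count=4
After op 6 (peek()): arr=[4 3 17 16 _] head=0 tail=4 count=4
After op 7 (write(12)): arr=[4 3 17 16 12] head=0 tail=0 count=5

Answer: 4 3 17 16 12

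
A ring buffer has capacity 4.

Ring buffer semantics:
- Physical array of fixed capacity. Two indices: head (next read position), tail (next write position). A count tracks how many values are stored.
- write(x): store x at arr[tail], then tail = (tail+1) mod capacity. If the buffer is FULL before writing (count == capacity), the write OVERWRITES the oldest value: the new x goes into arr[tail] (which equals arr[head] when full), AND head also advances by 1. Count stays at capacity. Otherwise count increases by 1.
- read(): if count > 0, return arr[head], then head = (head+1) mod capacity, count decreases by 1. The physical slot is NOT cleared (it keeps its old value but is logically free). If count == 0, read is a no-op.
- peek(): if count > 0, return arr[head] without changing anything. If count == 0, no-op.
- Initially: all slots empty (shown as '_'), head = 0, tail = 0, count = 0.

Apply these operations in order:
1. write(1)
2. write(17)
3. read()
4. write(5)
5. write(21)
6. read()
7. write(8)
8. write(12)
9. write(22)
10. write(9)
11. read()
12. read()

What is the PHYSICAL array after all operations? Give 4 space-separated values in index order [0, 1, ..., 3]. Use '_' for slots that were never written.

Answer: 8 12 22 9

Derivation:
After op 1 (write(1)): arr=[1 _ _ _] head=0 tail=1 count=1
After op 2 (write(17)): arr=[1 17 _ _] head=0 tail=2 count=2
After op 3 (read()): arr=[1 17 _ _] head=1 tail=2 count=1
After op 4 (write(5)): arr=[1 17 5 _] head=1 tail=3 count=2
After op 5 (write(21)): arr=[1 17 5 21] head=1 tail=0 count=3
After op 6 (read()): arr=[1 17 5 21] head=2 tail=0 count=2
After op 7 (write(8)): arr=[8 17 5 21] head=2 tail=1 count=3
After op 8 (write(12)): arr=[8 12 5 21] head=2 tail=2 count=4
After op 9 (write(22)): arr=[8 12 22 21] head=3 tail=3 count=4
After op 10 (write(9)): arr=[8 12 22 9] head=0 tail=0 count=4
After op 11 (read()): arr=[8 12 22 9] head=1 tail=0 count=3
After op 12 (read()): arr=[8 12 22 9] head=2 tail=0 count=2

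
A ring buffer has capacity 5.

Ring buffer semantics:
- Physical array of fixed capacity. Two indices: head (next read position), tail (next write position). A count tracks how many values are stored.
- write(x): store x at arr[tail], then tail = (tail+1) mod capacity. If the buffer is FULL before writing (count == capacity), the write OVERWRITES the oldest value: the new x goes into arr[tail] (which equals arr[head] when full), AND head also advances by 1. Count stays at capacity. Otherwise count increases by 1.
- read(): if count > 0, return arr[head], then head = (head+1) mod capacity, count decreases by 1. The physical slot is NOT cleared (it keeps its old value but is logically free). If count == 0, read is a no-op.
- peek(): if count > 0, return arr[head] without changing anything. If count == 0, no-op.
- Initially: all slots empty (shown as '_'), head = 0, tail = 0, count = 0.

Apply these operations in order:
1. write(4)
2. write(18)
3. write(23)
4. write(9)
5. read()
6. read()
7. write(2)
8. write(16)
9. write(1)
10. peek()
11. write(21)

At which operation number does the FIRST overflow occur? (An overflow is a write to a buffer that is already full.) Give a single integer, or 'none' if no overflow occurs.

After op 1 (write(4)): arr=[4 _ _ _ _] head=0 tail=1 count=1
After op 2 (write(18)): arr=[4 18 _ _ _] head=0 tail=2 count=2
After op 3 (write(23)): arr=[4 18 23 _ _] head=0 tail=3 count=3
After op 4 (write(9)): arr=[4 18 23 9 _] head=0 tail=4 count=4
After op 5 (read()): arr=[4 18 23 9 _] head=1 tail=4 count=3
After op 6 (read()): arr=[4 18 23 9 _] head=2 tail=4 count=2
After op 7 (write(2)): arr=[4 18 23 9 2] head=2 tail=0 count=3
After op 8 (write(16)): arr=[16 18 23 9 2] head=2 tail=1 count=4
After op 9 (write(1)): arr=[16 1 23 9 2] head=2 tail=2 count=5
After op 10 (peek()): arr=[16 1 23 9 2] head=2 tail=2 count=5
After op 11 (write(21)): arr=[16 1 21 9 2] head=3 tail=3 count=5

Answer: 11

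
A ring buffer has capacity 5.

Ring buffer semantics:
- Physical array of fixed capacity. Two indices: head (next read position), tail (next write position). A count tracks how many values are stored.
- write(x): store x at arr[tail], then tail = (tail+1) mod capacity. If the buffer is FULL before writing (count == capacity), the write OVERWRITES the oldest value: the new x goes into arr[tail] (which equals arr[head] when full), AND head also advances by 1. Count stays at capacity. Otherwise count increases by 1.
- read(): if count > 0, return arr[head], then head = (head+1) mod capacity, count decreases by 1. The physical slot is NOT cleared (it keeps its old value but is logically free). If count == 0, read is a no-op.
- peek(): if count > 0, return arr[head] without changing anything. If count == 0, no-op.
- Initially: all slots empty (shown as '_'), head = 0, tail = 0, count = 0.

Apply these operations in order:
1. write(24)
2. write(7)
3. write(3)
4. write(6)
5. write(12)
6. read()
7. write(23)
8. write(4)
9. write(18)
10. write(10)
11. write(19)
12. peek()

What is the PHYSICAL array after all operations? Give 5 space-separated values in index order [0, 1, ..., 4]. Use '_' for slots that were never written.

After op 1 (write(24)): arr=[24 _ _ _ _] head=0 tail=1 count=1
After op 2 (write(7)): arr=[24 7 _ _ _] head=0 tail=2 count=2
After op 3 (write(3)): arr=[24 7 3 _ _] head=0 tail=3 count=3
After op 4 (write(6)): arr=[24 7 3 6 _] head=0 tail=4 count=4
After op 5 (write(12)): arr=[24 7 3 6 12] head=0 tail=0 count=5
After op 6 (read()): arr=[24 7 3 6 12] head=1 tail=0 count=4
After op 7 (write(23)): arr=[23 7 3 6 12] head=1 tail=1 count=5
After op 8 (write(4)): arr=[23 4 3 6 12] head=2 tail=2 count=5
After op 9 (write(18)): arr=[23 4 18 6 12] head=3 tail=3 count=5
After op 10 (write(10)): arr=[23 4 18 10 12] head=4 tail=4 count=5
After op 11 (write(19)): arr=[23 4 18 10 19] head=0 tail=0 count=5
After op 12 (peek()): arr=[23 4 18 10 19] head=0 tail=0 count=5

Answer: 23 4 18 10 19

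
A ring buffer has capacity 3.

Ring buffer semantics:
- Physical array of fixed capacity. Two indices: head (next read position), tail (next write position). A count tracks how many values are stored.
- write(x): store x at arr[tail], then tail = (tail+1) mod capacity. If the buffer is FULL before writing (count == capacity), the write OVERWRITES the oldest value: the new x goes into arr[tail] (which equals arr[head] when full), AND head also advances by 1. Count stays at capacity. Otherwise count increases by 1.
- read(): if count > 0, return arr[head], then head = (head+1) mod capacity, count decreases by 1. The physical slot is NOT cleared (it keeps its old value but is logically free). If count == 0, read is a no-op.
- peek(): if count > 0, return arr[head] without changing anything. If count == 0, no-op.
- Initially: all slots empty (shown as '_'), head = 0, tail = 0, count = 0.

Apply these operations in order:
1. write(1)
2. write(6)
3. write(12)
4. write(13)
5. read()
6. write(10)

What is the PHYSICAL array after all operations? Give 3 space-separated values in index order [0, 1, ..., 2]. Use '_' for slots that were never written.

After op 1 (write(1)): arr=[1 _ _] head=0 tail=1 count=1
After op 2 (write(6)): arr=[1 6 _] head=0 tail=2 count=2
After op 3 (write(12)): arr=[1 6 12] head=0 tail=0 count=3
After op 4 (write(13)): arr=[13 6 12] head=1 tail=1 count=3
After op 5 (read()): arr=[13 6 12] head=2 tail=1 count=2
After op 6 (write(10)): arr=[13 10 12] head=2 tail=2 count=3

Answer: 13 10 12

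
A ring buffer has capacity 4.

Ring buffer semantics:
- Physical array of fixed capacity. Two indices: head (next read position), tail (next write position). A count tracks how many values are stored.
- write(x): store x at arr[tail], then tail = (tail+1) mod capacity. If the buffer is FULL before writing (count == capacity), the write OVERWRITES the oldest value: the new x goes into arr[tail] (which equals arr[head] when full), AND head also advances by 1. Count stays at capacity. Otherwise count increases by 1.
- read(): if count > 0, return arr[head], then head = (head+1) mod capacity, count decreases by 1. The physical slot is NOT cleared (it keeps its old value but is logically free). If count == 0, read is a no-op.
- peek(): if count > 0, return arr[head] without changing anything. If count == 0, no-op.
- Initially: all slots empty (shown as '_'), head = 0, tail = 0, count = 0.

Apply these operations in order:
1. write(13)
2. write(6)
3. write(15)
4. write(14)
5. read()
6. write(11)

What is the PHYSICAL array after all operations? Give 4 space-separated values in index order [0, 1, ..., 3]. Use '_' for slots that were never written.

After op 1 (write(13)): arr=[13 _ _ _] head=0 tail=1 count=1
After op 2 (write(6)): arr=[13 6 _ _] head=0 tail=2 count=2
After op 3 (write(15)): arr=[13 6 15 _] head=0 tail=3 count=3
After op 4 (write(14)): arr=[13 6 15 14] head=0 tail=0 count=4
After op 5 (read()): arr=[13 6 15 14] head=1 tail=0 count=3
After op 6 (write(11)): arr=[11 6 15 14] head=1 tail=1 count=4

Answer: 11 6 15 14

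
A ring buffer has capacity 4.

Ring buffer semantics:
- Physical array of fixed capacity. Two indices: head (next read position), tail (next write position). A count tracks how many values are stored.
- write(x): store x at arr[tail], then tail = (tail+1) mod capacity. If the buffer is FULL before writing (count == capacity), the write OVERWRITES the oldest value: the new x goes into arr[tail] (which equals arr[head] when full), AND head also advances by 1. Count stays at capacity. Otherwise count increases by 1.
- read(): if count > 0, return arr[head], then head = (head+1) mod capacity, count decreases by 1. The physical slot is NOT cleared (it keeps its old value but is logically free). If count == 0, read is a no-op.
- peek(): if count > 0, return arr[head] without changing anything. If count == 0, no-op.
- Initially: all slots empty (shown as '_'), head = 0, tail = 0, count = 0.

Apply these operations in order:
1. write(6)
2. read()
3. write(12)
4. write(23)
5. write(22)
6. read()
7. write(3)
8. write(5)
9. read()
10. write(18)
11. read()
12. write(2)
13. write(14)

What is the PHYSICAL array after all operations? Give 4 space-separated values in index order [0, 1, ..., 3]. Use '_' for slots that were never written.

After op 1 (write(6)): arr=[6 _ _ _] head=0 tail=1 count=1
After op 2 (read()): arr=[6 _ _ _] head=1 tail=1 count=0
After op 3 (write(12)): arr=[6 12 _ _] head=1 tail=2 count=1
After op 4 (write(23)): arr=[6 12 23 _] head=1 tail=3 count=2
After op 5 (write(22)): arr=[6 12 23 22] head=1 tail=0 count=3
After op 6 (read()): arr=[6 12 23 22] head=2 tail=0 count=2
After op 7 (write(3)): arr=[3 12 23 22] head=2 tail=1 count=3
After op 8 (write(5)): arr=[3 5 23 22] head=2 tail=2 count=4
After op 9 (read()): arr=[3 5 23 22] head=3 tail=2 count=3
After op 10 (write(18)): arr=[3 5 18 22] head=3 tail=3 count=4
After op 11 (read()): arr=[3 5 18 22] head=0 tail=3 count=3
After op 12 (write(2)): arr=[3 5 18 2] head=0 tail=0 count=4
After op 13 (write(14)): arr=[14 5 18 2] head=1 tail=1 count=4

Answer: 14 5 18 2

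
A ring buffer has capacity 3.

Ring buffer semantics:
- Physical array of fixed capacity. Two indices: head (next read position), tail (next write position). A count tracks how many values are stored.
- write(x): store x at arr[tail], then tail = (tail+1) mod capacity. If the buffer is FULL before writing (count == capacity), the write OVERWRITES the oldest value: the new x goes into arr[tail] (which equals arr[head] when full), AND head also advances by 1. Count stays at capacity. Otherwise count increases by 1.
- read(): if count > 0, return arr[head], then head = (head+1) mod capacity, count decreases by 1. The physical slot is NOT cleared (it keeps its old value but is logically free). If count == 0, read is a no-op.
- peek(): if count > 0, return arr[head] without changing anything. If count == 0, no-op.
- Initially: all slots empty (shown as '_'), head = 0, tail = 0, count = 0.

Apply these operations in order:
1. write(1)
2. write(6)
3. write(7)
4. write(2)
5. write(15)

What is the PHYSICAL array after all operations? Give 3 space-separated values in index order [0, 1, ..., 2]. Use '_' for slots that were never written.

Answer: 2 15 7

Derivation:
After op 1 (write(1)): arr=[1 _ _] head=0 tail=1 count=1
After op 2 (write(6)): arr=[1 6 _] head=0 tail=2 count=2
After op 3 (write(7)): arr=[1 6 7] head=0 tail=0 count=3
After op 4 (write(2)): arr=[2 6 7] head=1 tail=1 count=3
After op 5 (write(15)): arr=[2 15 7] head=2 tail=2 count=3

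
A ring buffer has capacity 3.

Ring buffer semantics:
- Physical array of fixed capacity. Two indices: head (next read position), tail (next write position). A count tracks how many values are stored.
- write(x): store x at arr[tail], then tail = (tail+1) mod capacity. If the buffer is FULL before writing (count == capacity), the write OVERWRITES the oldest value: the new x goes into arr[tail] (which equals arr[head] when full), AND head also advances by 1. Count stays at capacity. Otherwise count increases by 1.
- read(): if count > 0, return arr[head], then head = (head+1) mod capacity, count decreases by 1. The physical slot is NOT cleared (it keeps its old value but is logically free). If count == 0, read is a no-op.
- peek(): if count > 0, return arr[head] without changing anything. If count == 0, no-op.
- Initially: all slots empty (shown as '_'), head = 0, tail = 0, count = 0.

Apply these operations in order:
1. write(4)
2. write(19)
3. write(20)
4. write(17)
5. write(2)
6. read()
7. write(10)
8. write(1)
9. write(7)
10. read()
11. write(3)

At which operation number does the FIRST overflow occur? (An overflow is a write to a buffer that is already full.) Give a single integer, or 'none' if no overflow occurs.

After op 1 (write(4)): arr=[4 _ _] head=0 tail=1 count=1
After op 2 (write(19)): arr=[4 19 _] head=0 tail=2 count=2
After op 3 (write(20)): arr=[4 19 20] head=0 tail=0 count=3
After op 4 (write(17)): arr=[17 19 20] head=1 tail=1 count=3
After op 5 (write(2)): arr=[17 2 20] head=2 tail=2 count=3
After op 6 (read()): arr=[17 2 20] head=0 tail=2 count=2
After op 7 (write(10)): arr=[17 2 10] head=0 tail=0 count=3
After op 8 (write(1)): arr=[1 2 10] head=1 tail=1 count=3
After op 9 (write(7)): arr=[1 7 10] head=2 tail=2 count=3
After op 10 (read()): arr=[1 7 10] head=0 tail=2 count=2
After op 11 (write(3)): arr=[1 7 3] head=0 tail=0 count=3

Answer: 4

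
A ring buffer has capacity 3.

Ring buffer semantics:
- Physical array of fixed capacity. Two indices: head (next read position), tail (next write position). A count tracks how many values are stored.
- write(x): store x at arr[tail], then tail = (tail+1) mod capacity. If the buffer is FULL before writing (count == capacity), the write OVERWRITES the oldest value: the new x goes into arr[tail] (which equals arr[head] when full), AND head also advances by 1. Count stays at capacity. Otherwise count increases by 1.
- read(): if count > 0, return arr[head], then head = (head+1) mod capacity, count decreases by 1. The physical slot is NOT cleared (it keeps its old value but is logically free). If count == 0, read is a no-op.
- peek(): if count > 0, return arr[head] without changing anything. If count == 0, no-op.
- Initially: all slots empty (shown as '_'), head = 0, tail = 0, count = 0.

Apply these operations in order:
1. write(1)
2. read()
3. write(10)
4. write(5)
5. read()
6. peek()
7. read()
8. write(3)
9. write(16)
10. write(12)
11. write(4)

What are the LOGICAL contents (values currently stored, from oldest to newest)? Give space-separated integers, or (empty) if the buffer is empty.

Answer: 16 12 4

Derivation:
After op 1 (write(1)): arr=[1 _ _] head=0 tail=1 count=1
After op 2 (read()): arr=[1 _ _] head=1 tail=1 count=0
After op 3 (write(10)): arr=[1 10 _] head=1 tail=2 count=1
After op 4 (write(5)): arr=[1 10 5] head=1 tail=0 count=2
After op 5 (read()): arr=[1 10 5] head=2 tail=0 count=1
After op 6 (peek()): arr=[1 10 5] head=2 tail=0 count=1
After op 7 (read()): arr=[1 10 5] head=0 tail=0 count=0
After op 8 (write(3)): arr=[3 10 5] head=0 tail=1 count=1
After op 9 (write(16)): arr=[3 16 5] head=0 tail=2 count=2
After op 10 (write(12)): arr=[3 16 12] head=0 tail=0 count=3
After op 11 (write(4)): arr=[4 16 12] head=1 tail=1 count=3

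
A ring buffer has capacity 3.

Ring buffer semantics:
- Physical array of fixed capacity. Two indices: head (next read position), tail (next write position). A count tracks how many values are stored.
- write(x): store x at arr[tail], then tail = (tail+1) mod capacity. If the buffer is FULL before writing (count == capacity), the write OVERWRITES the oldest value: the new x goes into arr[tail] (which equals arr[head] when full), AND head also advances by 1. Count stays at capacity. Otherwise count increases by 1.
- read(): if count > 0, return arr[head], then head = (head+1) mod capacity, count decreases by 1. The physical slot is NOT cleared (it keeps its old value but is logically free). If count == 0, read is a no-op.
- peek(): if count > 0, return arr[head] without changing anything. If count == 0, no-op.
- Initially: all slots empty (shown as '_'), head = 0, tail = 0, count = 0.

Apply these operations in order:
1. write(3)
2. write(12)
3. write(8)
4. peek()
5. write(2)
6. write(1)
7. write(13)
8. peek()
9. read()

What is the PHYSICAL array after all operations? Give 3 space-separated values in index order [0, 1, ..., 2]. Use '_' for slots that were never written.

Answer: 2 1 13

Derivation:
After op 1 (write(3)): arr=[3 _ _] head=0 tail=1 count=1
After op 2 (write(12)): arr=[3 12 _] head=0 tail=2 count=2
After op 3 (write(8)): arr=[3 12 8] head=0 tail=0 count=3
After op 4 (peek()): arr=[3 12 8] head=0 tail=0 count=3
After op 5 (write(2)): arr=[2 12 8] head=1 tail=1 count=3
After op 6 (write(1)): arr=[2 1 8] head=2 tail=2 count=3
After op 7 (write(13)): arr=[2 1 13] head=0 tail=0 count=3
After op 8 (peek()): arr=[2 1 13] head=0 tail=0 count=3
After op 9 (read()): arr=[2 1 13] head=1 tail=0 count=2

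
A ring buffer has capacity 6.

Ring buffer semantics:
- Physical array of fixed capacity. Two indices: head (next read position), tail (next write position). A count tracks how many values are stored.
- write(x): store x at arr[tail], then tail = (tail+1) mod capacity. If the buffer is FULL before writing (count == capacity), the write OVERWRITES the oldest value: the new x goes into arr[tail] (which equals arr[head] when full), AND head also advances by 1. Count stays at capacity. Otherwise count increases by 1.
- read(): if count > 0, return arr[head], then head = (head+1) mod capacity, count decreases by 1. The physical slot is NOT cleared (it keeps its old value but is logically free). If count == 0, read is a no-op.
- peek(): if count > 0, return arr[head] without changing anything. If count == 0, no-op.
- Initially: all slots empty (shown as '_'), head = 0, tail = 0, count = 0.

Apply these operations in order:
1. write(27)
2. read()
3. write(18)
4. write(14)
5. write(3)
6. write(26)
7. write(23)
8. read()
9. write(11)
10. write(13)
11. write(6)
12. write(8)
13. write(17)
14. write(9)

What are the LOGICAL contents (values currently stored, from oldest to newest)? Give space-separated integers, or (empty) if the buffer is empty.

Answer: 11 13 6 8 17 9

Derivation:
After op 1 (write(27)): arr=[27 _ _ _ _ _] head=0 tail=1 count=1
After op 2 (read()): arr=[27 _ _ _ _ _] head=1 tail=1 count=0
After op 3 (write(18)): arr=[27 18 _ _ _ _] head=1 tail=2 count=1
After op 4 (write(14)): arr=[27 18 14 _ _ _] head=1 tail=3 count=2
After op 5 (write(3)): arr=[27 18 14 3 _ _] head=1 tail=4 count=3
After op 6 (write(26)): arr=[27 18 14 3 26 _] head=1 tail=5 count=4
After op 7 (write(23)): arr=[27 18 14 3 26 23] head=1 tail=0 count=5
After op 8 (read()): arr=[27 18 14 3 26 23] head=2 tail=0 count=4
After op 9 (write(11)): arr=[11 18 14 3 26 23] head=2 tail=1 count=5
After op 10 (write(13)): arr=[11 13 14 3 26 23] head=2 tail=2 count=6
After op 11 (write(6)): arr=[11 13 6 3 26 23] head=3 tail=3 count=6
After op 12 (write(8)): arr=[11 13 6 8 26 23] head=4 tail=4 count=6
After op 13 (write(17)): arr=[11 13 6 8 17 23] head=5 tail=5 count=6
After op 14 (write(9)): arr=[11 13 6 8 17 9] head=0 tail=0 count=6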